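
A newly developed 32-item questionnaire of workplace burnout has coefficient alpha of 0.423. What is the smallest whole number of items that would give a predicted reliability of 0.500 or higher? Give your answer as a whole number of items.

Rearranging the Spearman-Brown formula for n,
n = r_target (1 − r_old) / [ r_old (1 − r_target) ]
n = 0.500(1 − 0.423) / [0.423(1 − 0.500)]
  = 0.288500 / 0.211500 = 1.3641
So the test needs 1.3641 × 32 ≈ 43.65 items; rounding up, 44.

44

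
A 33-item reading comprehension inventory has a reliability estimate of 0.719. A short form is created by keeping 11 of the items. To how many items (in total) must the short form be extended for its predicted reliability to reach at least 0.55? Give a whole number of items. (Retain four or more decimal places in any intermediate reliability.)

16

Short-form reliability: n = 11/33 = 0.3333; r_11 = n·r/(1+(n−1)r) ≈ 0.4603
Then solve for n' with r_old = 0.4603, r_target = 0.55: n' = 0.55(1 − 0.4603)/[0.4603(1 − 0.55)] = 1.4331
Total items = 1.4331 × 11 = 15.76, rounded up to 16.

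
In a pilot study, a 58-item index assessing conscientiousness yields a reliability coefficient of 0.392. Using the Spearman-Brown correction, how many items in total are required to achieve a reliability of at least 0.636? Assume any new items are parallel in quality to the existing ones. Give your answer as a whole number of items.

n = 0.636 × (1 − 0.392) / [ 0.392 × (1 − 0.636) ]
n = 0.386688 / 0.142688 ≈ 2.7100
So the test needs 2.7100 × 58 ≈ 157.18 items; rounding up, 158.

158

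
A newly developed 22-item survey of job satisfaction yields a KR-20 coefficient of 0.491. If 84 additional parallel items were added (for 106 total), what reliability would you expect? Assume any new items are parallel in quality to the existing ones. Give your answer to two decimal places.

0.82

The new length is 106/22 = 4.8182 times the old.
Apply the Spearman-Brown prophecy formula, r' = nr / [1 + (n − 1)r]:
r_new = 4.8182·0.491 / [1 + (4.8182 − 1)·0.491]
r_new = 2.3657 / 2.8747 ≈ 0.8229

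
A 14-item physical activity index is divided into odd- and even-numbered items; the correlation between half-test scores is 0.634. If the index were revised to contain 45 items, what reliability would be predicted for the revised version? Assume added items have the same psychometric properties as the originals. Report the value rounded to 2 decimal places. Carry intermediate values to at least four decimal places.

Spearman-Brown correction (n = 2): r_full = 2·0.634/(1 + 0.634) = 0.7760
Then adjust to 45 items: n = 45/14 = 3.2143
r_new = n·r_full / (1 + (n − 1)·r_full) = 2.4943 / 2.7183 ≈ 0.9176

0.92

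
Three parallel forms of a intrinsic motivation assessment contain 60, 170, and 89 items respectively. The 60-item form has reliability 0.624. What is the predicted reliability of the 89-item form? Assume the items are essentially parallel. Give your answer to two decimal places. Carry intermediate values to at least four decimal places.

The 170-item form is not needed; work directly from the 60-item form with n = 89/60 = 1.4833.
r_{89} = n·r / (1 + (n − 1)·r) = 0.9256 / 1.3016 ≈ 0.7111

0.71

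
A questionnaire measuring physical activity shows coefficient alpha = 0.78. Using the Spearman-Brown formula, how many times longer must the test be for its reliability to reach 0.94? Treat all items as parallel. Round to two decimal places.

Invert Spearman-Brown to solve for n:
n = r*(1 − r) / [ r (1 − r*) ]
n = 0.94(1 − 0.78) / [0.78(1 − 0.94)]
  = 0.2068 / 0.0468 = 4.4188

4.42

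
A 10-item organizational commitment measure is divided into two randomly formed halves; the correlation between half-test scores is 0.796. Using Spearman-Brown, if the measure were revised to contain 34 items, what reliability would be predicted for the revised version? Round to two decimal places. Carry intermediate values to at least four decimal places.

0.96

Spearman-Brown correction (n = 2): r_full = 2·0.796/(1 + 0.796) = 0.8864
Length factor from 10 to 34 items: n = 34/10 = 3.4000
r_new = n·r_full / (1 + (n − 1)·r_full) = 3.0138 / 3.1274 ≈ 0.9637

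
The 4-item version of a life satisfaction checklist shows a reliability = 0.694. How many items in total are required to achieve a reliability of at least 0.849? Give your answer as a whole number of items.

10

n = 0.849(1 − 0.694) / [0.694(1 − 0.849)]
  = 0.259794 / 0.104794 = 2.4791
So the test needs 2.4791 × 4 ≈ 9.92 items; rounding up, 10.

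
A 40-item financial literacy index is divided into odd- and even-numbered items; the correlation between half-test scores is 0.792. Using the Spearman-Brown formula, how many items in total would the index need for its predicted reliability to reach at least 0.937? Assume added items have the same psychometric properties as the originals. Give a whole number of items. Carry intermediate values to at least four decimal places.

Corrected full-test reliability: r_full = 2 × 0.792 / (1 + 0.792) ≈ 0.8839
n = r_tgt(1 − r_full) / [r_full(1 − r_tgt)] = 0.937 × 0.1161 / (0.8839 × 0.063) ≈ 1.9536
Items = 1.9536 × 40 ≈ 78.14 → 79

79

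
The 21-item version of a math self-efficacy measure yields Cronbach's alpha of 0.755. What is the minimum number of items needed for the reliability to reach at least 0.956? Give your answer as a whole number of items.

n = [0.956 × 0.245] / [0.755 × 0.044]
n = 0.234220 / 0.033220 ≈ 7.0506
So the test needs 7.0506 × 21 ≈ 148.06 items; rounding up, 149.

149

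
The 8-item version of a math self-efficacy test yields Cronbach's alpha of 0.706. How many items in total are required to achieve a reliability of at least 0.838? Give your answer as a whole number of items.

18

n = 0.838 × (1 − 0.706) / [ 0.706 × (1 − 0.838) ]
  = 0.246372 / 0.114372 = 2.1541
So the test needs 2.1541 × 8 ≈ 17.23 items; rounding up, 18.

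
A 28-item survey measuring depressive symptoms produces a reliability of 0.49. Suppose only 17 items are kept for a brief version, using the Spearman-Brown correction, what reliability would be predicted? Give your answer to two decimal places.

0.37

The new length is 17/28 = 0.6071 times the old.
Spearman-Brown: r_new = n·r / (1 + (n − 1)·r)
r_new = 0.6071·0.49 / [1 + (0.6071 − 1)·0.49]
r_new = 0.2975 / 0.8075 ≈ 0.3684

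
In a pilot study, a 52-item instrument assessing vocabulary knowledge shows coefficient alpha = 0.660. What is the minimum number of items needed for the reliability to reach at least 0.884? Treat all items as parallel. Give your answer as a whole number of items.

n = [0.884 × 0.340] / [0.660 × 0.116]
  = 0.300560 / 0.076560 = 3.9258
3.9258 × 52 = 204.14 → 205 items

205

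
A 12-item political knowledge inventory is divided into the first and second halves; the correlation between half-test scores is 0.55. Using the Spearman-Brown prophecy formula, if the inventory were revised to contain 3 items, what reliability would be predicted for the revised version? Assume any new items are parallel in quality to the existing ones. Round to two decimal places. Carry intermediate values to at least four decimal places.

0.38

Spearman-Brown correction (n = 2): r_full = 2·0.55/(1 + 0.55) = 0.7097
Length factor from 12 to 3 items: n = 3/12 = 0.2500
r_new = n·r_full / (1 + (n − 1)·r_full) = 0.1774 / 0.4677 ≈ 0.3793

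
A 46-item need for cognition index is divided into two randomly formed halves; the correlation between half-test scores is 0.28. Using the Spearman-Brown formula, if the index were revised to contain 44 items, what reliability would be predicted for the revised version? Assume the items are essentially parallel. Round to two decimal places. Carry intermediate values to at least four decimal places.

0.43

Spearman-Brown correction (n = 2): r_full = 2·0.28/(1 + 0.28) = 0.4375
Then adjust to 44 items: n = 44/46 = 0.9565
r_new = n·r_full / (1 + (n − 1)·r_full) = 0.4185 / 0.9810 ≈ 0.4266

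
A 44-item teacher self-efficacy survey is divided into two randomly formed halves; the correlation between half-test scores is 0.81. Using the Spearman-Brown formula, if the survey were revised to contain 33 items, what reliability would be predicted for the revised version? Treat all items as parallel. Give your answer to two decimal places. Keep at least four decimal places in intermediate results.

Full-test reliability from the split-half r: r_full = 2(0.81)/(1 + 0.81) = 0.8950
Length factor from 44 to 33 items: n = 33/44 = 0.7500
r_new = n·r_full / (1 + (n − 1)·r_full) = 0.6713 / 0.7762 ≈ 0.8649

0.86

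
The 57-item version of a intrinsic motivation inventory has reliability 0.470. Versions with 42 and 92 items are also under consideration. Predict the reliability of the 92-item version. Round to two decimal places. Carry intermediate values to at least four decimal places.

0.59

Only the ratio of lengths matters: n = 92/57 = 1.6140
r_{92} = n·r / (1 + (n − 1)·r) = 0.7586 / 1.2886 ≈ 0.5887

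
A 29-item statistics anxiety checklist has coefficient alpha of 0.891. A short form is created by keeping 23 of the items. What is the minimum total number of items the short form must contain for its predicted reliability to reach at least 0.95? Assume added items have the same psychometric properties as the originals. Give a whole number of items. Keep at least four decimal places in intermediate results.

68

Short-form reliability: n = 23/29 = 0.7931; r_23 = n·r/(1+(n−1)r) ≈ 0.8664
Then solve for n' with r_old = 0.8664, r_target = 0.95: n' = 0.95(1 − 0.8664)/[0.8664(1 − 0.95)] = 2.9298
Items = 2.9298 × 23 ≈ 67.39 → 68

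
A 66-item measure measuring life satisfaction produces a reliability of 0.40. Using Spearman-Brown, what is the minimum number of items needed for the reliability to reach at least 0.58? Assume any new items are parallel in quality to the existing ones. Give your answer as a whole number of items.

137

n = 0.58(1 − 0.40) / [0.40(1 − 0.58)]
  = 0.3480 / 0.1680 = 2.0714
Items needed = n × 66 = 2.0714 × 66 ≈ 136.71 → round up to 137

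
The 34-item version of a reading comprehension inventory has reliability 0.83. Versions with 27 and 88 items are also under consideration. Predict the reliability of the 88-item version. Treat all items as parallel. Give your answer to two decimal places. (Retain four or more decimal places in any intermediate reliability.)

0.93

The 27-item form is not needed; work directly from the 34-item form with n = 88/34 = 2.5882.
r_{88} = n·r / (1 + (n − 1)·r) = 2.1482 / 2.3182 ≈ 0.9267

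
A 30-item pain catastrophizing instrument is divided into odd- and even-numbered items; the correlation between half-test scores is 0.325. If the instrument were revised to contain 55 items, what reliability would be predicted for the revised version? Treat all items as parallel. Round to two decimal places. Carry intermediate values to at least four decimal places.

First correct the split-half correlation to full-test reliability: r_full = 2 × 0.325 / (1 + 0.325) ≈ 0.4906
Length factor from 30 to 55 items: n = 55/30 = 1.8333
r_new = n·r_full / (1 + (n − 1)·r_full) = 0.8994 / 1.4088 ≈ 0.6384

0.64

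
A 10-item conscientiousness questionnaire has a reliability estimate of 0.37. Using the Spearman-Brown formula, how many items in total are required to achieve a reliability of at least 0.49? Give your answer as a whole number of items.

n = 0.49(1 − 0.37) / [0.37(1 − 0.49)]
n = 0.3087 / 0.1887 ≈ 1.6359
Items needed = n × 10 = 1.6359 × 10 ≈ 16.36 → round up to 17

17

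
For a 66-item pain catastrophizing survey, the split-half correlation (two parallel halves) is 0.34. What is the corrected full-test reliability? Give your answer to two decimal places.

0.51

Apply the Spearman-Brown correction with n = 2:
r_full = 2(0.34) / (1 + 0.34)
       = 0.6800 / 1.3400 = 0.5075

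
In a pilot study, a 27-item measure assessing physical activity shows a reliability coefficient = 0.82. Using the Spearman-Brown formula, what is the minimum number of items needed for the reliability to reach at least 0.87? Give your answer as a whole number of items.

Spearman-Brown solved for the length factor n:
n = r*(1 − r) / [ r (1 − r*) ]
n = [0.87 × 0.18] / [0.82 × 0.13]
  = 0.1566 / 0.1066 = 1.4690
1.4690 × 27 = 39.66 → 40 items

40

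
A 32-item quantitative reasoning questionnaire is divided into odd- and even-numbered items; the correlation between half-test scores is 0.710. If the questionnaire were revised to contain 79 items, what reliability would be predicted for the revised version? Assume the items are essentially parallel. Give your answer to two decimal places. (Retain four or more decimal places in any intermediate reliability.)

Full-test reliability from the split-half r: r_full = 2(0.710)/(1 + 0.710) = 0.8304
Length factor from 32 to 79 items: n = 79/32 = 2.4688
r_new = n·r_full / (1 + (n − 1)·r_full) = 2.0501 / 2.2197 ≈ 0.9236

0.92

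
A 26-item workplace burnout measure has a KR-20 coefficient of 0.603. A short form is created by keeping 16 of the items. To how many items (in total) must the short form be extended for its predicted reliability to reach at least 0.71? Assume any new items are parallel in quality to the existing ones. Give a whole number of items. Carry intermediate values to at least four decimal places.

42

First, r for the 16-item form: n = 16/26 = 0.6154, so r_16 = 0.6154·0.603/(1 + (0.6154 − 1)·0.603) = 0.4831
Then solve for n' with r_old = 0.4831, r_target = 0.71: n' = 0.71(1 − 0.4831)/[0.4831(1 − 0.71)] = 2.6196
Items = 2.6196 × 16 ≈ 41.91 → 42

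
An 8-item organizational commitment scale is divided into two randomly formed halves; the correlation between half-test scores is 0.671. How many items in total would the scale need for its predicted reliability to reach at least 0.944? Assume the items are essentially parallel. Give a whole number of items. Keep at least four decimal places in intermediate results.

Corrected full-test reliability: r_full = 2 × 0.671 / (1 + 0.671) ≈ 0.8031
Solve Spearman-Brown for n: n = 0.944(1 − 0.8031) / [0.8031(1 − 0.944)] = 4.1329
Items = 4.1329 × 8 ≈ 33.06 → 34

34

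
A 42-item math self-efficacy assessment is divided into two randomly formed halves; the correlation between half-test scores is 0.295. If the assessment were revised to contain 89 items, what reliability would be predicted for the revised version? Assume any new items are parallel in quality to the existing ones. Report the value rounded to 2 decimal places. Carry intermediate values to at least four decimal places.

Full-test reliability from the split-half r: r_full = 2(0.295)/(1 + 0.295) = 0.4556
Then adjust to 89 items: n = 89/42 = 2.1190
r_new = n·r_full / (1 + (n − 1)·r_full) = 0.9654 / 1.5098 ≈ 0.6394

0.64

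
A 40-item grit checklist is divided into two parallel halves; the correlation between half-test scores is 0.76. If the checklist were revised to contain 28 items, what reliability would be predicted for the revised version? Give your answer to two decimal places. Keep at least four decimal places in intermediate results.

0.82

Spearman-Brown correction (n = 2): r_full = 2·0.76/(1 + 0.76) = 0.8636
Then adjust to 28 items: n = 28/40 = 0.7000
r_new = n·r_full / (1 + (n − 1)·r_full) = 0.6045 / 0.7409 ≈ 0.8159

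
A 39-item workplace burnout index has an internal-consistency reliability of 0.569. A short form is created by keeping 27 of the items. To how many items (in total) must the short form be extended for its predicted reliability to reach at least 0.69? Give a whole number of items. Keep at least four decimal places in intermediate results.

Short-form reliability: n = 27/39 = 0.6923; r_27 = n·r/(1+(n−1)r) ≈ 0.4775
Then solve for n' with r_old = 0.4775, r_target = 0.69: n' = 0.69(1 − 0.4775)/[0.4775(1 − 0.69)] = 2.4356
Items = 2.4356 × 27 ≈ 65.76 → 66

66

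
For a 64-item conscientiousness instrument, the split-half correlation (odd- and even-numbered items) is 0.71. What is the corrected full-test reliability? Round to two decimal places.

0.83

Each half is half the length of the full test, so the full test is n = 2 times a half.
r_full = 2r_hh / (1 + r_hh) = 2 × 0.71 / (1 + 0.71)
r_full = 1.4200 / 1.7100 ≈ 0.8304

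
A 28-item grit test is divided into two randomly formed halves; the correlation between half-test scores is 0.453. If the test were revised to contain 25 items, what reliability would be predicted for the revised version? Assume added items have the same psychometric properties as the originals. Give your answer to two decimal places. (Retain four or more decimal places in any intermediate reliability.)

Spearman-Brown correction (n = 2): r_full = 2·0.453/(1 + 0.453) = 0.6235
Length factor from 28 to 25 items: n = 25/28 = 0.8929
r_new = n·r_full / (1 + (n − 1)·r_full) = 0.5567 / 0.9332 ≈ 0.5965

0.60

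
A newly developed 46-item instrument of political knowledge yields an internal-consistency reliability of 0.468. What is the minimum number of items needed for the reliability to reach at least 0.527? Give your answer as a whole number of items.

Spearman-Brown solved for the length factor n:
n = r*(1 − r) / [ r (1 − r*) ]
n = 0.527 × (1 − 0.468) / [ 0.468 × (1 − 0.527) ]
  = 0.280364 / 0.221364 = 1.2665
So the test needs 1.2665 × 46 ≈ 58.26 items; rounding up, 59.

59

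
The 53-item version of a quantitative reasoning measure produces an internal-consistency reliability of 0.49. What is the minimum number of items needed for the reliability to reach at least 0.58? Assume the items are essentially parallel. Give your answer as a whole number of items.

77

Invert Spearman-Brown to solve for n:
n = r_target (1 − r_old) / [ r_old (1 − r_target) ]
n = 0.58 × (1 − 0.49) / [ 0.49 × (1 − 0.58) ]
  = 0.2958 / 0.2058 = 1.4373
1.4373 × 53 = 76.18 → 77 items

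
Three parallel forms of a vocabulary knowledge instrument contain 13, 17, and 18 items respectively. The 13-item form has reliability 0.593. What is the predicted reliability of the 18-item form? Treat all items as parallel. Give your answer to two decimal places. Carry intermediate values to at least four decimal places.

The 17-item form is not needed; work directly from the 13-item form with n = 18/13 = 1.3846.
r_{18} = n·r / (1 + (n − 1)·r) = 0.8211 / 1.2281 ≈ 0.6686

0.67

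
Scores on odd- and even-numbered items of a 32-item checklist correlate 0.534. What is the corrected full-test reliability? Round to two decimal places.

0.70

The full test is twice the length of either half (n = 2).
r_full = 2r_hh / (1 + r_hh) = 2 × 0.534 / (1 + 0.534)
       = 1.0680 / 1.5340 = 0.6962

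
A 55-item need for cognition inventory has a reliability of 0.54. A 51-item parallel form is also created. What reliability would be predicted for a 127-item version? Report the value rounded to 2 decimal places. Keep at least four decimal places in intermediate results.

The 51-item form is not needed; work directly from the 55-item form with n = 127/55 = 2.3091.
r_{127} = n·r / (1 + (n − 1)·r) = 1.2469 / 1.7069 ≈ 0.7305

0.73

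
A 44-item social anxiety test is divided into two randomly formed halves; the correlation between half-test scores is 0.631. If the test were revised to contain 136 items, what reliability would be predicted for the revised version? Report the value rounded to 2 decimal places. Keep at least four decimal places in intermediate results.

0.91

Spearman-Brown correction (n = 2): r_full = 2·0.631/(1 + 0.631) = 0.7738
Length factor from 44 to 136 items: n = 136/44 = 3.0909
r_new = n·r_full / (1 + (n − 1)·r_full) = 2.3917 / 2.6179 ≈ 0.9136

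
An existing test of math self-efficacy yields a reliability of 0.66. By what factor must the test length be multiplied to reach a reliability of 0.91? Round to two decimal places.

5.21

Invert Spearman-Brown to solve for n:
n = r_target (1 − r_old) / [ r_old (1 − r_target) ]
n = 0.91 × (1 − 0.66) / [ 0.66 × (1 − 0.91) ]
  = 0.3094 / 0.0594 = 5.2088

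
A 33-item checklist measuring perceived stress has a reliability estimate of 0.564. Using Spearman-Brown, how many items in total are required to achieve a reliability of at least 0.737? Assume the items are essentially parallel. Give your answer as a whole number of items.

72

n = 0.737 × (1 − 0.564) / [ 0.564 × (1 − 0.737) ]
n = 0.321332 / 0.148332 ≈ 2.1663
Items needed = n × 33 = 2.1663 × 33 ≈ 71.49 → round up to 72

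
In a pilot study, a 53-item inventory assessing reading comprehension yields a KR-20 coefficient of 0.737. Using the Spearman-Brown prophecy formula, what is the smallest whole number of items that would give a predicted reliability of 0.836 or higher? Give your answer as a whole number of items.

Spearman-Brown solved for the length factor n:
n = r*(1 − r) / [ r (1 − r*) ]
n = 0.836(1 − 0.737) / [0.737(1 − 0.836)]
n = 0.219868 / 0.120868 ≈ 1.8191
1.8191 × 53 = 96.41 → 97 items

97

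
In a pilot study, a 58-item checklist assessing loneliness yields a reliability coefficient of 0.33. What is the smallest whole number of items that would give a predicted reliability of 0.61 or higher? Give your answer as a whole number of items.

185

Invert Spearman-Brown to solve for n:
n = r*(1 − r) / [ r (1 − r*) ]
n = [0.61 × 0.67] / [0.33 × 0.39]
  = 0.4087 / 0.1287 = 3.1756
So the test needs 3.1756 × 58 ≈ 184.18 items; rounding up, 185.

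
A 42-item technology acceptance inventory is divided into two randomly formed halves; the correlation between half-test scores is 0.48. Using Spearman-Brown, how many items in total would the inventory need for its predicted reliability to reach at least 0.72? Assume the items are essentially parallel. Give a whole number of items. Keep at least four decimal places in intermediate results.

r_full = 2(0.48)/(1 + 0.48) = 0.6486
Solve Spearman-Brown for n: n = 0.72(1 − 0.6486) / [0.6486(1 − 0.72)] = 1.3932
Required items = 1.3932 × 42 = 58.51, so 59 items.

59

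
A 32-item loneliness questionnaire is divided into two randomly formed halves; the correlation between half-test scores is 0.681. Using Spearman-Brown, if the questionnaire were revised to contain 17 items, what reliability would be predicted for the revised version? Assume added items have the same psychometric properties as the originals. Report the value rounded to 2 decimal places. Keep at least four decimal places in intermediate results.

0.69

Full-test reliability from the split-half r: r_full = 2(0.681)/(1 + 0.681) = 0.8102
Then adjust to 17 items: n = 17/32 = 0.5312
r_new = n·r_full / (1 + (n − 1)·r_full) = 0.4304 / 0.6202 ≈ 0.6940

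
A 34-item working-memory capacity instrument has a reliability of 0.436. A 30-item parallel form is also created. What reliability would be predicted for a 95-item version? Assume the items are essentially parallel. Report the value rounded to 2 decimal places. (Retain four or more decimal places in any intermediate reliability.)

Only the ratio of lengths matters: n = 95/34 = 2.7941
r_{95} = n·r / (1 + (n − 1)·r) = 1.2182 / 1.7822 ≈ 0.6835

0.68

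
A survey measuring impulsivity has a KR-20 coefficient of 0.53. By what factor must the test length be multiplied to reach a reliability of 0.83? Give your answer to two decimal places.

4.33

Rearranging the Spearman-Brown formula for n,
n = r*(1 − r) / [ r (1 − r*) ]
n = 0.83(1 − 0.53) / [0.53(1 − 0.83)]
  = 0.3901 / 0.0901 = 4.3296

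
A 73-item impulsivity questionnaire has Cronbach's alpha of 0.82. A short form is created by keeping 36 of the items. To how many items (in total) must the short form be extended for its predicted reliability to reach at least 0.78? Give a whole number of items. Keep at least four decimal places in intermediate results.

Short-form reliability: n = 36/73 = 0.4932; r_36 = n·r/(1+(n−1)r) ≈ 0.6920
Length factor from the short form to reach 0.78: n' = 0.78(1 − 0.6920) / [0.6920(1 − 0.78)] ≈ 1.5780
Total items = 1.5780 × 36 = 56.81, rounded up to 57.

57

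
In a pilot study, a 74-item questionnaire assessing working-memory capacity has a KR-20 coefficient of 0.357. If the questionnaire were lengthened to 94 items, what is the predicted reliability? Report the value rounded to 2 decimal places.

The new length is 94/74 = 1.2703 times the old.
r_new = (1.2703 × 0.357) / (1 + (1.2703 − 1) × 0.357)
     = 0.4535 / 1.0965 = 0.4136

0.41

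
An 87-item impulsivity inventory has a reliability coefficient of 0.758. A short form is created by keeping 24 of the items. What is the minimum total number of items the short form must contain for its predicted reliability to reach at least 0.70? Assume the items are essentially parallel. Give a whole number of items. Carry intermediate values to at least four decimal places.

Short-form reliability: n = 24/87 = 0.2759; r_24 = n·r/(1+(n−1)r) ≈ 0.4636
Then solve for n' with r_old = 0.4636, r_target = 0.70: n' = 0.70(1 − 0.4636)/[0.4636(1 − 0.70)] = 2.6997
Total items = 2.6997 × 24 = 64.79, rounded up to 65.

65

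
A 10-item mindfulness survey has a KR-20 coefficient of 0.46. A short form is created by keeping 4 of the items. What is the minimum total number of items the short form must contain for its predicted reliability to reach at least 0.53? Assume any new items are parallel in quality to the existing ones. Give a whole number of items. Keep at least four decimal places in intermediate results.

Short-form reliability: n = 4/10 = 0.4000; r_4 = n·r/(1+(n−1)r) ≈ 0.2541
Length factor from the short form to reach 0.53: n' = 0.53(1 − 0.2541) / [0.2541(1 − 0.53)] ≈ 3.3102
Items = 3.3102 × 4 ≈ 13.24 → 14

14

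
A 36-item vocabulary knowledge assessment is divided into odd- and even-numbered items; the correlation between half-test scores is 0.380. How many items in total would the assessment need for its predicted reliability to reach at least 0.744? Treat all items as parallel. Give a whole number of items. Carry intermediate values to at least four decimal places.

r_full = 2(0.380)/(1 + 0.380) = 0.5507
n = r_tgt(1 − r_full) / [r_full(1 − r_tgt)] = 0.744 × 0.4493 / (0.5507 × 0.256) ≈ 2.3711
Items = 2.3711 × 36 ≈ 85.36 → 86

86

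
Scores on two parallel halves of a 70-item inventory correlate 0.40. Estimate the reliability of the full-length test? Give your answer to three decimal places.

0.571

Each half is half the length of the full test, so the full test is n = 2 times a half.
r_full = 2r_hh / (1 + r_hh) = 2 × 0.40 / (1 + 0.40)
r_full = 0.8000 / 1.4000 ≈ 0.5714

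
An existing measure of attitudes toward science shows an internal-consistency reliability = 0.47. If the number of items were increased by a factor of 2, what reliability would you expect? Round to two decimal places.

Apply the Spearman-Brown prophecy formula, r' = nr / [1 + (n − 1)r]:
r_new = 2·0.47 / [1 + (2 − 1)·0.47]
     = 0.9400 / 1.4700 = 0.6395

0.64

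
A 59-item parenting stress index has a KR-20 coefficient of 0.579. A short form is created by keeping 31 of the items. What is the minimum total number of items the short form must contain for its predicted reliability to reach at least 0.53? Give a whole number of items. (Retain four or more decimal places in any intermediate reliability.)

First, r for the 31-item form: n = 31/59 = 0.5254, so r_31 = 0.5254·0.579/(1 + (0.5254 − 1)·0.579) = 0.4195
Length factor from the short form to reach 0.53: n' = 0.53(1 − 0.4195) / [0.4195(1 − 0.53)] ≈ 1.5604
Items = 1.5604 × 31 ≈ 48.37 → 49

49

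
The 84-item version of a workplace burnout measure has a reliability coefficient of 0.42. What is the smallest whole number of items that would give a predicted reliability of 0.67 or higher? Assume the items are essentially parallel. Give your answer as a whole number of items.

n = 0.67 × (1 − 0.42) / [ 0.42 × (1 − 0.67) ]
  = 0.3886 / 0.1386 = 2.8038
2.8038 × 84 = 235.52 → 236 items

236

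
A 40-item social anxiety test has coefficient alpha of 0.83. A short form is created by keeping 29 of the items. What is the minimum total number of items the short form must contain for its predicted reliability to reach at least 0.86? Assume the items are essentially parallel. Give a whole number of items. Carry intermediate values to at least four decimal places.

51

Short-form reliability: n = 29/40 = 0.7250; r_29 = n·r/(1+(n−1)r) ≈ 0.7797
Then solve for n' with r_old = 0.7797, r_target = 0.86: n' = 0.86(1 − 0.7797)/[0.7797(1 − 0.86)] = 1.7356
Total items = 1.7356 × 29 = 50.33, rounded up to 51.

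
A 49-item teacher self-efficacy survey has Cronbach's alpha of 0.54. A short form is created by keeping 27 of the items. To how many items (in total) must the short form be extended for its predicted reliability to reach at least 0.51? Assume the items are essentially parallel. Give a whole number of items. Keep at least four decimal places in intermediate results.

44

First, r for the 27-item form: n = 27/49 = 0.5510, so r_27 = 0.5510·0.54/(1 + (0.5510 − 1)·0.54) = 0.3928
Length factor from the short form to reach 0.51: n' = 0.51(1 − 0.3928) / [0.3928(1 − 0.51)] ≈ 1.6089
Items = 1.6089 × 27 ≈ 43.44 → 44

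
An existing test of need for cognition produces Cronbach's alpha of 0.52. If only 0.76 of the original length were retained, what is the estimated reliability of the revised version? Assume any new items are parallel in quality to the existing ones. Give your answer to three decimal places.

r_new = (0.76 × 0.52) / (1 + (0.76 − 1) × 0.52)
     = 0.3952 / 0.8752 = 0.4516

0.452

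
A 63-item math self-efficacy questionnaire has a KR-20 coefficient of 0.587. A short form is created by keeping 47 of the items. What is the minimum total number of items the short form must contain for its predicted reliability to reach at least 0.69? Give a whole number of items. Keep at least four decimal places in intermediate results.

99

Short-form reliability: n = 47/63 = 0.7460; r_47 = n·r/(1+(n−1)r) ≈ 0.5146
Length factor from the short form to reach 0.69: n' = 0.69(1 − 0.5146) / [0.5146(1 − 0.69)] ≈ 2.0995
Total items = 2.0995 × 47 = 98.68, rounded up to 99.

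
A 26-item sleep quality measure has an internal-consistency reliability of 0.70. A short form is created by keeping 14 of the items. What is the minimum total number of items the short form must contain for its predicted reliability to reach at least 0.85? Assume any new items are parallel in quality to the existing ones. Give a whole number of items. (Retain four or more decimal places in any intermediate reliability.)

64

First, r for the 14-item form: n = 14/26 = 0.5385, so r_14 = 0.5385·0.70/(1 + (0.5385 − 1)·0.70) = 0.5568
Length factor from the short form to reach 0.85: n' = 0.85(1 − 0.5568) / [0.5568(1 − 0.85)] ≈ 4.5105
Total items = 4.5105 × 14 = 63.15, rounded up to 64.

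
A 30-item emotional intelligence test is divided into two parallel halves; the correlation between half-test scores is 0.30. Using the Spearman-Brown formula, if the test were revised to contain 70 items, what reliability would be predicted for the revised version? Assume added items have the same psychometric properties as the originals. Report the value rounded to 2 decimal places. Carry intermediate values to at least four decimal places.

Spearman-Brown correction (n = 2): r_full = 2·0.30/(1 + 0.30) = 0.4615
Then adjust to 70 items: n = 70/30 = 2.3333
r_new = n·r_full / (1 + (n − 1)·r_full) = 1.0768 / 1.6153 ≈ 0.6666

0.67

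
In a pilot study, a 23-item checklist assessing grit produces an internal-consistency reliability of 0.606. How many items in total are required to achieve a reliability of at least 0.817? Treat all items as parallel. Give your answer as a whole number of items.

67

Spearman-Brown solved for the length factor n:
n = r*(1 − r) / [ r (1 − r*) ]
n = 0.817 × (1 − 0.606) / [ 0.606 × (1 − 0.817) ]
n = 0.321898 / 0.110898 ≈ 2.9026
Items needed = n × 23 = 2.9026 × 23 ≈ 66.76 → round up to 67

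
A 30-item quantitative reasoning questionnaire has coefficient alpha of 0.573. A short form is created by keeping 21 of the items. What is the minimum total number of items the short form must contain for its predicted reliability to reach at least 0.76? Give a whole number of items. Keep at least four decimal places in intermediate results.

71

First, r for the 21-item form: n = 21/30 = 0.7000, so r_21 = 0.7000·0.573/(1 + (0.7000 − 1)·0.573) = 0.4844
Then solve for n' with r_old = 0.4844, r_target = 0.76: n' = 0.76(1 − 0.4844)/[0.4844(1 − 0.76)] = 3.3706
Items = 3.3706 × 21 ≈ 70.78 → 71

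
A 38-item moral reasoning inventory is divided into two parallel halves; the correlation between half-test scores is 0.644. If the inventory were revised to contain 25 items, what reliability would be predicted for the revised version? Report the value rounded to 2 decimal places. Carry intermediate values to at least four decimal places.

0.70

First correct the split-half correlation to full-test reliability: r_full = 2 × 0.644 / (1 + 0.644) ≈ 0.7835
Length factor from 38 to 25 items: n = 25/38 = 0.6579
r_new = n·r_full / (1 + (n − 1)·r_full) = 0.5155 / 0.7320 ≈ 0.7042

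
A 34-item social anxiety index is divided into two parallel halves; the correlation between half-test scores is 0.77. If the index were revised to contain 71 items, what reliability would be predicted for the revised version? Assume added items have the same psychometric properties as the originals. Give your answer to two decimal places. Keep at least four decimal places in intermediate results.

0.93

First correct the split-half correlation to full-test reliability: r_full = 2 × 0.77 / (1 + 0.77) ≈ 0.8701
Length factor from 34 to 71 items: n = 71/34 = 2.0882
r_new = n·r_full / (1 + (n − 1)·r_full) = 1.8169 / 1.9468 ≈ 0.9333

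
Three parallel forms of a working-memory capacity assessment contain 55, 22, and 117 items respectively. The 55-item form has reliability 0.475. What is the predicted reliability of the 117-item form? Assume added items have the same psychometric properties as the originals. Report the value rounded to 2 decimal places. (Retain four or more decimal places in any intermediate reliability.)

The 22-item form is not needed; work directly from the 55-item form with n = 117/55 = 2.1273.
r_{117} = n·r / (1 + (n − 1)·r) = 1.0105 / 1.5355 ≈ 0.6581

0.66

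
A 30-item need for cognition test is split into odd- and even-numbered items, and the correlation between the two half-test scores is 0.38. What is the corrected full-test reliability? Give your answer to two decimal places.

0.55

Each half is half the length of the full test, so the full test is n = 2 times a half.
r_full = 2r_hh / (1 + r_hh) = 2 × 0.38 / (1 + 0.38)
r_full = 0.7600 / 1.3800 ≈ 0.5507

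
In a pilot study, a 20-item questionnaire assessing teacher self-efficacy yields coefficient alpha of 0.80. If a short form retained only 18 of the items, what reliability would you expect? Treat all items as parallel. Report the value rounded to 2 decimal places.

Length ratio n = 18/20 = 0.9
r_new = (0.9 × 0.80) / (1 + (0.9 − 1) × 0.80)
     = 0.7200 / 0.9200 = 0.7826

0.78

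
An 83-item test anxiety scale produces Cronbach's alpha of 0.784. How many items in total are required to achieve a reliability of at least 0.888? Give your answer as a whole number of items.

182

Invert Spearman-Brown to solve for n:
n = r*(1 − r) / [ r (1 − r*) ]
n = 0.888(1 − 0.784) / [0.784(1 − 0.888)]
  = 0.191808 / 0.087808 = 2.1844
Items needed = n × 83 = 2.1844 × 83 ≈ 181.31 → round up to 182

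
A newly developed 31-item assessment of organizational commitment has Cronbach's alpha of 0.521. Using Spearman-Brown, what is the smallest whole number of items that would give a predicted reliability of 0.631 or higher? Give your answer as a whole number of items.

49

Spearman-Brown solved for the length factor n:
n = r*(1 − r) / [ r (1 − r*) ]
n = [0.631 × 0.479] / [0.521 × 0.369]
n = 0.302249 / 0.192249 ≈ 1.5722
Items needed = n × 31 = 1.5722 × 31 ≈ 48.74 → round up to 49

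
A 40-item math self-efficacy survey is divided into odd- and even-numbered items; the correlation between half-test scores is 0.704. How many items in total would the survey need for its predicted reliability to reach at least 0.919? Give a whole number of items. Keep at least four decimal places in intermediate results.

r_full = 2(0.704)/(1 + 0.704) = 0.8263
Solve Spearman-Brown for n: n = 0.919(1 − 0.8263) / [0.8263(1 − 0.919)] = 2.3850
Required items = 2.3850 × 40 = 95.40, so 96 items.

96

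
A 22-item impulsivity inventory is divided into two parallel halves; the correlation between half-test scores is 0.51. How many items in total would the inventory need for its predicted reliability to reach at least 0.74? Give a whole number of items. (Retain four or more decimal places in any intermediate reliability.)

r_full = 2(0.51)/(1 + 0.51) = 0.6755
n = r_tgt(1 − r_full) / [r_full(1 − r_tgt)] = 0.74 × 0.3245 / (0.6755 × 0.26) ≈ 1.3672
Required items = 1.3672 × 22 = 30.08, so 31 items.

31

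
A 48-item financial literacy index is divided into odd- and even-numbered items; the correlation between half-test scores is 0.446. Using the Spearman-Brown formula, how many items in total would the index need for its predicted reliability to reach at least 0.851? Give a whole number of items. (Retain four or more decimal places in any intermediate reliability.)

Corrected full-test reliability: r_full = 2 × 0.446 / (1 + 0.446) ≈ 0.6169
n = r_tgt(1 − r_full) / [r_full(1 − r_tgt)] = 0.851 × 0.3831 / (0.6169 × 0.149) ≈ 3.5468
Items = 3.5468 × 48 ≈ 170.25 → 171

171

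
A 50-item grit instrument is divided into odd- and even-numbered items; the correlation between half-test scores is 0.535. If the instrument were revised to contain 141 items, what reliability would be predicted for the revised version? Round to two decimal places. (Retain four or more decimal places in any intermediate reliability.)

First correct the split-half correlation to full-test reliability: r_full = 2 × 0.535 / (1 + 0.535) ≈ 0.6971
Length factor from 50 to 141 items: n = 141/50 = 2.8200
r_new = n·r_full / (1 + (n − 1)·r_full) = 1.9658 / 2.2687 ≈ 0.8665

0.87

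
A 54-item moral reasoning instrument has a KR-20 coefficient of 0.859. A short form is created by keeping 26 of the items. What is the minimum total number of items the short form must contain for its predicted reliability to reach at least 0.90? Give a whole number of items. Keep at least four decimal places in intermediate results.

Short-form reliability: n = 26/54 = 0.4815; r_26 = n·r/(1+(n−1)r) ≈ 0.7458
Length factor from the short form to reach 0.90: n' = 0.90(1 − 0.7458) / [0.7458(1 − 0.90)] ≈ 3.0676
Items = 3.0676 × 26 ≈ 79.76 → 80

80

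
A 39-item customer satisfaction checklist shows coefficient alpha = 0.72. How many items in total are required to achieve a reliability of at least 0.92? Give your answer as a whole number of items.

Rearranging the Spearman-Brown formula for n,
n = r*(1 − r) / [ r (1 − r*) ]
n = 0.92 × (1 − 0.72) / [ 0.72 × (1 − 0.92) ]
  = 0.2576 / 0.0576 = 4.4722
4.4722 × 39 = 174.42 → 175 items

175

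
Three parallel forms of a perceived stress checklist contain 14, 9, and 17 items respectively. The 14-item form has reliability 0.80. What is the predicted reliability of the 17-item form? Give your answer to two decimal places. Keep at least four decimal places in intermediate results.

The 9-item form is not needed; work directly from the 14-item form with n = 17/14 = 1.2143.
r_{17} = n·r / (1 + (n − 1)·r) = 0.9714 / 1.1714 ≈ 0.8293

0.83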